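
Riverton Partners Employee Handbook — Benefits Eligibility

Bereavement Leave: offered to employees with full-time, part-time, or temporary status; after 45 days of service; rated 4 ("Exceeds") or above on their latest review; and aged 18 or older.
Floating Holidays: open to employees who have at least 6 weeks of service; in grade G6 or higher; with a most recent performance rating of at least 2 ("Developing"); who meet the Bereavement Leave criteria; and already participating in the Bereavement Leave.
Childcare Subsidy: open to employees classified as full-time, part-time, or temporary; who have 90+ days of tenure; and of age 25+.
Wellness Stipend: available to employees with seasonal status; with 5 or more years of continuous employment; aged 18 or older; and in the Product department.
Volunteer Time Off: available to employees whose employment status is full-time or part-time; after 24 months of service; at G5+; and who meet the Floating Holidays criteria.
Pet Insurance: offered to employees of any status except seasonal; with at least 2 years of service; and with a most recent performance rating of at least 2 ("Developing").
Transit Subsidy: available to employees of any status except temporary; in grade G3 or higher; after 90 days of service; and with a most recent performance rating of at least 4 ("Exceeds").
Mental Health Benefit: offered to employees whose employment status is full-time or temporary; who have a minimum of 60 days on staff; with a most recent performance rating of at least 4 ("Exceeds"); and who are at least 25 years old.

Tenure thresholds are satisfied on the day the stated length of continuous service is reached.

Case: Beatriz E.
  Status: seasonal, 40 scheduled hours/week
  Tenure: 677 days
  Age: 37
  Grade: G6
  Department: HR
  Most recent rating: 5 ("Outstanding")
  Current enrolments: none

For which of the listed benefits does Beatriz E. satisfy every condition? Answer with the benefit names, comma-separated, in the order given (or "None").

Bereavement Leave — status seasonal ✗ (requires full-time, part-time, or temporary) → not eligible.
Floating Holidays — service 677 days ≥ 6 weeks (≈42 days) ✓; grade G6 ≥ G6 ✓; rating 5 ≥ 2 ✓; not eligible for Bereavement Leave ✗ → not eligible.
Childcare Subsidy — status seasonal ✗ (requires full-time, part-time, or temporary) → not eligible.
Wellness Stipend — status seasonal ✓; service 677 days < 5 years (≈1825 days) ✗ → not eligible.
Volunteer Time Off — status seasonal ✗ (requires full-time or part-time) → not eligible.
Pet Insurance — status seasonal ✗ (excluded) → not eligible.
Transit Subsidy — status seasonal ✓ (not excluded); grade G6 ≥ G3 ✓; service 677 days ≥ 90 days ✓; rating 5 ≥ 4 ✓ → eligible.
Mental Health Benefit — status seasonal ✗ (requires full-time or temporary) → not eligible.

Transit Subsidy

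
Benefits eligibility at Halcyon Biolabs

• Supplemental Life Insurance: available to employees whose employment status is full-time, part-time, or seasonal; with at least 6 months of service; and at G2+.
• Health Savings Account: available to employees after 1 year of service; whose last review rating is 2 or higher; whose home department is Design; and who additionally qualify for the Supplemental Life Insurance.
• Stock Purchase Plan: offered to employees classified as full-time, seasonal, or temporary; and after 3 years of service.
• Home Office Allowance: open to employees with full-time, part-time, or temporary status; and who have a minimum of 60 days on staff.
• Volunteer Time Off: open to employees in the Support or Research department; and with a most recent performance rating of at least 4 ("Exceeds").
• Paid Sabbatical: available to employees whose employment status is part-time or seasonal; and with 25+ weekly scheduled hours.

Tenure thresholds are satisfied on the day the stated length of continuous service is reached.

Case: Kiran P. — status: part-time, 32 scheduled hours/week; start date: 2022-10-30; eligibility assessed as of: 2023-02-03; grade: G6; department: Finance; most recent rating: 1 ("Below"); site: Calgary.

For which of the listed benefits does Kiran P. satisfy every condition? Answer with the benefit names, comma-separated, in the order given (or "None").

Home Office Allowance, Paid Sabbatical

Service from 2022-10-30 to 2023-02-03: 96 days.
Supplemental Life Insurance — status part-time ✓; service 96 days < 6 months (≈180 days) ✗ → not eligible.
Health Savings Account — service 96 days < 1 year (≈365 days) ✗ → not eligible.
Stock Purchase Plan — status part-time ✗ (requires full-time, seasonal, or temporary) → not eligible.
Home Office Allowance — status part-time ✓; service 96 days ≥ 60 days ✓ → eligible.
Volunteer Time Off — dept Finance ✗ → not eligible.
Paid Sabbatical — status part-time ✓; 32 hrs/wk ≥ 25 ✓ → eligible.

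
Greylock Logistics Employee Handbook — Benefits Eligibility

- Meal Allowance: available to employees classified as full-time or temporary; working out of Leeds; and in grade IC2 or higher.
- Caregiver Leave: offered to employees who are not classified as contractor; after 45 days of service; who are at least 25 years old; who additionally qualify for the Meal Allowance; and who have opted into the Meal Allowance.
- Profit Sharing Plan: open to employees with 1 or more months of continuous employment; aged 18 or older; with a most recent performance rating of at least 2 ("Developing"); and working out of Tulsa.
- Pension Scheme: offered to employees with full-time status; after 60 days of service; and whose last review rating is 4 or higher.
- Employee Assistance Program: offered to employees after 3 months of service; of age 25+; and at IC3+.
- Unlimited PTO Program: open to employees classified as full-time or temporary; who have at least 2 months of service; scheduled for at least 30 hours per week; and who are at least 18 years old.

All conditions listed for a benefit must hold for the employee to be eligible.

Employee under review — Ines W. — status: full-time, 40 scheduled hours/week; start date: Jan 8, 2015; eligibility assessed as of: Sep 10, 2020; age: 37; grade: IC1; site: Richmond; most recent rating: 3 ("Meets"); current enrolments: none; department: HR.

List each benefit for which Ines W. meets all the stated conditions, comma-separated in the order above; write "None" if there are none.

Unlimited PTO Program

Service from Jan 8, 2015 to Sep 10, 2020: 2072 days.
Meal Allowance — status full-time ✓; site Richmond ✗ (not Leeds) → not eligible.
Caregiver Leave — status full-time ✓ (not excluded); service 2072 days ≥ 45 days ✓; age 37 ≥ 25 ✓; not eligible for Meal Allowance ✗ → not eligible.
Profit Sharing Plan — service 2072 days ≥ 1 month (≈30 days) ✓; age 37 ≥ 18 ✓; rating 3 ≥ 2 ✓; site Richmond ✗ (not Tulsa) → not eligible.
Pension Scheme — status full-time ✓; service 2072 days ≥ 60 days ✓; rating 3 < 4 ✗ → not eligible.
Employee Assistance Program — service 2072 days ≥ 3 months (≈90 days) ✓; age 37 ≥ 25 ✓; grade IC1 < IC3 ✗ → not eligible.
Unlimited PTO Program — status full-time ✓; service 2072 days ≥ 2 months (≈60 days) ✓; 40 hrs/wk ≥ 30 ✓; age 37 ≥ 18 ✓ → eligible.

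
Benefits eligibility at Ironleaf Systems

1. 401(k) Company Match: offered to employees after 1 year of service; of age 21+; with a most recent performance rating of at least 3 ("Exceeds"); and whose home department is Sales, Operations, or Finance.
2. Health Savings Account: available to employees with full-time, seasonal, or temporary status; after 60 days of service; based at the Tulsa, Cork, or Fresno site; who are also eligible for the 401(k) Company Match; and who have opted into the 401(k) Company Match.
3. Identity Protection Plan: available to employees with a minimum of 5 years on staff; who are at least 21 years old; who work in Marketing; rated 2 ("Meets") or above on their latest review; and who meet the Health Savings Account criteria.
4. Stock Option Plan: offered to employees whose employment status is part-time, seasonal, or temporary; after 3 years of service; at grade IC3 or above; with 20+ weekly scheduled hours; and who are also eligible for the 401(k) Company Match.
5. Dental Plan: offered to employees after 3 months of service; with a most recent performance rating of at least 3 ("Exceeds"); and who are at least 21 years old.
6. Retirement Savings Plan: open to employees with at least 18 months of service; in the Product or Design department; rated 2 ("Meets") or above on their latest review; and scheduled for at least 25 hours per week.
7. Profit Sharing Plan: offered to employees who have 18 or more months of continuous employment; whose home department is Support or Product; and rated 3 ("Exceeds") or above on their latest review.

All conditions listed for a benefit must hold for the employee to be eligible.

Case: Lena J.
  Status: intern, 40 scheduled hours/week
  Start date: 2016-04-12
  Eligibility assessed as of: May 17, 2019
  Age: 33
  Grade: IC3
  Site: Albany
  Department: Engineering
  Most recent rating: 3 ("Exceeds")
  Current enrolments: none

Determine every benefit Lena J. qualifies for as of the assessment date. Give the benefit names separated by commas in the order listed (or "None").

Dental Plan

Service from 2016-04-12 to May 17, 2019: 1130 days.
401(k) Company Match — service 1130 days ≥ 1 year (≈365 days) ✓; age 33 ≥ 21 ✓; rating 3 ≥ 3 ✓; dept Engineering ✗ → not eligible.
Health Savings Account — status intern ✗ (requires full-time, seasonal, or temporary) → not eligible.
Identity Protection Plan — service 1130 days < 5 years (≈1825 days) ✗ → not eligible.
Stock Option Plan — status intern ✗ (requires part-time, seasonal, or temporary) → not eligible.
Dental Plan — service 1130 days ≥ 3 months (≈90 days) ✓; rating 3 ≥ 3 ✓; age 33 ≥ 21 ✓ → eligible.
Retirement Savings Plan — service 1130 days ≥ 18 months (≈540 days) ✓; dept Engineering ✗ → not eligible.
Profit Sharing Plan — service 1130 days ≥ 18 months (≈540 days) ✓; dept Engineering ✗ → not eligible.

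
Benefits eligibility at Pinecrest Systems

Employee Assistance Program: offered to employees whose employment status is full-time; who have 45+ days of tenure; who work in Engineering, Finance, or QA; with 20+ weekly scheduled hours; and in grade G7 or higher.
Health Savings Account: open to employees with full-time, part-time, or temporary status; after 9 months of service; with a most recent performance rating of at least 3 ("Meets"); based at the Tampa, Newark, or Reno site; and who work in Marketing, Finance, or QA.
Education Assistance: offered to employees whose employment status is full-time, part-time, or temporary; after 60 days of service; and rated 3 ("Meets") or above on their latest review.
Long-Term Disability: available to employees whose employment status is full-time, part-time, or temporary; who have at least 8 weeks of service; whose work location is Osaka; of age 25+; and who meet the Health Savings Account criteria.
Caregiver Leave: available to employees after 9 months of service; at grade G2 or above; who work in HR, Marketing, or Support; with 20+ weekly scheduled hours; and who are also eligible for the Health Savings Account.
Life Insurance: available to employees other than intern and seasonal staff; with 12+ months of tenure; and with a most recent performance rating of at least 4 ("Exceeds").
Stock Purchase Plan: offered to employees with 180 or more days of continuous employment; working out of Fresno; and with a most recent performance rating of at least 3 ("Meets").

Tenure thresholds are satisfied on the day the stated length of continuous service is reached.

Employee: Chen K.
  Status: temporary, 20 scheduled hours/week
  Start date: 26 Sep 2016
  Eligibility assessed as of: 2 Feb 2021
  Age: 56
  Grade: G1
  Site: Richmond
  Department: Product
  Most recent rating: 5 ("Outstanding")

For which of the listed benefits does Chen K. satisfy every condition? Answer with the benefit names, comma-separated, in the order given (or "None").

Service from 26 Sep 2016 to 2 Feb 2021: 1590 days.
Employee Assistance Program — status temporary ✗ (requires full-time) → not eligible.
Health Savings Account — status temporary ✓; service 1590 days ≥ 9 months (≈270 days) ✓; rating 5 ≥ 3 ✓; site Richmond ✗ (not Tampa, Newark, or Reno) → not eligible.
Education Assistance — status temporary ✓; service 1590 days ≥ 60 days ✓; rating 5 ≥ 3 ✓ → eligible.
Long-Term Disability — status temporary ✓; service 1590 days ≥ 8 weeks (≈56 days) ✓; site Richmond ✗ (not Osaka) → not eligible.
Caregiver Leave — service 1590 days ≥ 9 months (≈270 days) ✓; grade G1 < G2 ✗ → not eligible.
Life Insurance — status temporary ✓ (not excluded); service 1590 days ≥ 12 months (≈360 days) ✓; rating 5 ≥ 4 ✓ → eligible.
Stock Purchase Plan — service 1590 days ≥ 180 days ✓; site Richmond ✗ (not Fresno) → not eligible.

Education Assistance, Life Insurance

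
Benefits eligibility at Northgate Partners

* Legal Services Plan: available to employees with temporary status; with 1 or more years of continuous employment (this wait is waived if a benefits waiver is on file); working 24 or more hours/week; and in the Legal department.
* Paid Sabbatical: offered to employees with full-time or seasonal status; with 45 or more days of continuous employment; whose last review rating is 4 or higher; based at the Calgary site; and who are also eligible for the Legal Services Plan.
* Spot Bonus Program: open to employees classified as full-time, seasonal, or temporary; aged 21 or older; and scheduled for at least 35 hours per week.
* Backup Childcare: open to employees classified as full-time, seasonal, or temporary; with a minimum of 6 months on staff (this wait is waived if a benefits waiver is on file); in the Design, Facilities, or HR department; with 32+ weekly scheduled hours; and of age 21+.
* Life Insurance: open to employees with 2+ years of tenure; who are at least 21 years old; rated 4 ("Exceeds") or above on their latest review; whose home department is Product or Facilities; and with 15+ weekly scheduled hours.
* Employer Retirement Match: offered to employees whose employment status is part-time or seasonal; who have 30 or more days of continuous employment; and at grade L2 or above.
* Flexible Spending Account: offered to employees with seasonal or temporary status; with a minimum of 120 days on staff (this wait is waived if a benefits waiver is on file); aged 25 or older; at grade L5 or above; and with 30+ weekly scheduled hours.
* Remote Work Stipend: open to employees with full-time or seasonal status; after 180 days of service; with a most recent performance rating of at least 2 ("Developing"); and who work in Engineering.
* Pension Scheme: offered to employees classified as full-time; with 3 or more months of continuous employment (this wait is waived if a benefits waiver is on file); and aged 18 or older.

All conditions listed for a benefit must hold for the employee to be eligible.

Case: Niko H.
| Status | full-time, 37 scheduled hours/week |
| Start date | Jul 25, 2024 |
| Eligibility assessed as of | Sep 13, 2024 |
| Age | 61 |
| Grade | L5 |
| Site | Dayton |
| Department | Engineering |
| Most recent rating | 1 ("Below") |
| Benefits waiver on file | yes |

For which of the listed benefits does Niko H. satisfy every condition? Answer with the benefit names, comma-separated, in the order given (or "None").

Spot Bonus Program, Pension Scheme

Service from Jul 25, 2024 to Sep 13, 2024: 50 days.
Legal Services Plan — status full-time ✗ (requires temporary) → not eligible.
Paid Sabbatical — status full-time ✓; service 50 days ≥ 45 days ✓; rating 1 < 4 ✗ → not eligible.
Spot Bonus Program — status full-time ✓; age 61 ≥ 21 ✓; 37 hrs/wk ≥ 35 ✓ → eligible.
Backup Childcare — status full-time ✓; benefits waiver on file ✓; dept Engineering ✗ → not eligible.
Life Insurance — service 50 days < 2 years (≈730 days) ✗ → not eligible.
Employer Retirement Match — status full-time ✗ (requires part-time or seasonal) → not eligible.
Flexible Spending Account — status full-time ✗ (requires seasonal or temporary) → not eligible.
Remote Work Stipend — status full-time ✓; service 50 days < 180 days ✗ → not eligible.
Pension Scheme — status full-time ✓; benefits waiver on file ✓; age 61 ≥ 18 ✓ → eligible.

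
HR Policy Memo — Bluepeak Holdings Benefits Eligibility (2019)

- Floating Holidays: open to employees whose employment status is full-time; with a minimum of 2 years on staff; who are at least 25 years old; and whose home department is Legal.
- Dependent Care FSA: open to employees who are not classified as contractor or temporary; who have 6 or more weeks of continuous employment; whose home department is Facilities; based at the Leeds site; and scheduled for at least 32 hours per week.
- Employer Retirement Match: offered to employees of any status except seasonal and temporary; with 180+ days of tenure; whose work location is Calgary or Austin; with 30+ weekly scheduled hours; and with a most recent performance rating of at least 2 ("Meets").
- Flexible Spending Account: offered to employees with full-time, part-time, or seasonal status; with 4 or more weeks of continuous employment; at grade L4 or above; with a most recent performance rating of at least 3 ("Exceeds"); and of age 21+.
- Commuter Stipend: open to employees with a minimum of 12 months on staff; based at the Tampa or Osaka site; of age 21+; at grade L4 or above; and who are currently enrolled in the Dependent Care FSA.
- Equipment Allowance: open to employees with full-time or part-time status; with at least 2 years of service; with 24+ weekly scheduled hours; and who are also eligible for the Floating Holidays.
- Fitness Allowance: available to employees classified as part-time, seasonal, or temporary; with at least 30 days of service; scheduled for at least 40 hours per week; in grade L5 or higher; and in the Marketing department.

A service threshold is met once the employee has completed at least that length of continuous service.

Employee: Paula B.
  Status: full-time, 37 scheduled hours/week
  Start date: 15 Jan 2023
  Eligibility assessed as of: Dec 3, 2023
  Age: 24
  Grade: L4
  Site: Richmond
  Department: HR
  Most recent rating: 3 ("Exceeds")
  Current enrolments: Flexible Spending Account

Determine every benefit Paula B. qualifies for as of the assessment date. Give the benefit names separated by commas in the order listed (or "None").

Service from 15 Jan 2023 to Dec 3, 2023: 322 days.
Floating Holidays — status full-time ✓; service 322 days < 2 years (≈730 days) ✗ → not eligible.
Dependent Care FSA — status full-time ✓ (not excluded); service 322 days ≥ 6 weeks (≈42 days) ✓; dept HR ✗ → not eligible.
Employer Retirement Match — status full-time ✓ (not excluded); service 322 days ≥ 180 days ✓; site Richmond ✗ (not Calgary or Austin) → not eligible.
Flexible Spending Account — status full-time ✓; service 322 days ≥ 4 weeks (≈28 days) ✓; grade L4 ≥ L4 ✓; rating 3 ≥ 3 ✓; age 24 ≥ 21 ✓ → eligible.
Commuter Stipend — service 322 days < 12 months (≈360 days) ✗ → not eligible.
Equipment Allowance — status full-time ✓; service 322 days < 2 years (≈730 days) ✗ → not eligible.
Fitness Allowance — status full-time ✗ (requires part-time, seasonal, or temporary) → not eligible.

Flexible Spending Account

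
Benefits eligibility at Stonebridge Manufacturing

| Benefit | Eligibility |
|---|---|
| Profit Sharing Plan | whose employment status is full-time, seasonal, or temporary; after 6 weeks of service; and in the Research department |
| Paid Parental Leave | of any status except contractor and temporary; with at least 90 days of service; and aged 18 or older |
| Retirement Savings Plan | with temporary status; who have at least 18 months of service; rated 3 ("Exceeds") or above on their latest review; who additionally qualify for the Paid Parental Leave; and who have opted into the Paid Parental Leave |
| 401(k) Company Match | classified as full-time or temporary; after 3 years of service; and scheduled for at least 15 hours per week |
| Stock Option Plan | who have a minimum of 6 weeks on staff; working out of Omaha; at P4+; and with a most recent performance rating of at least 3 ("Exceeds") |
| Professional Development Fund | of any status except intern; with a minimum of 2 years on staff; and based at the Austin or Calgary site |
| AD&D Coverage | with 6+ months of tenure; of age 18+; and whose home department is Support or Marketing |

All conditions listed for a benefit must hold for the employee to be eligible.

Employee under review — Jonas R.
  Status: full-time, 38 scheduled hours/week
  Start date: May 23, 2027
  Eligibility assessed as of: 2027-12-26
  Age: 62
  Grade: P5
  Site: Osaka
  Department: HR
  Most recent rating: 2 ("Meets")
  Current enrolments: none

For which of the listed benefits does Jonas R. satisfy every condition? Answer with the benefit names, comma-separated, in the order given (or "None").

Paid Parental Leave

Service from May 23, 2027 to 2027-12-26: 217 days.
Profit Sharing Plan — status full-time ✓; service 217 days ≥ 6 weeks (≈42 days) ✓; dept HR ✗ → not eligible.
Paid Parental Leave — status full-time ✓ (not excluded); service 217 days ≥ 90 days ✓; age 62 ≥ 18 ✓ → eligible.
Retirement Savings Plan — status full-time ✗ (requires temporary) → not eligible.
401(k) Company Match — status full-time ✓; service 217 days < 3 years (≈1095 days) ✗ → not eligible.
Stock Option Plan — service 217 days ≥ 6 weeks (≈42 days) ✓; site Osaka ✗ (not Omaha) → not eligible.
Professional Development Fund — status full-time ✓ (not excluded); service 217 days < 2 years (≈730 days) ✗ → not eligible.
AD&D Coverage — service 217 days ≥ 6 months (≈180 days) ✓; age 62 ≥ 18 ✓; dept HR ✗ → not eligible.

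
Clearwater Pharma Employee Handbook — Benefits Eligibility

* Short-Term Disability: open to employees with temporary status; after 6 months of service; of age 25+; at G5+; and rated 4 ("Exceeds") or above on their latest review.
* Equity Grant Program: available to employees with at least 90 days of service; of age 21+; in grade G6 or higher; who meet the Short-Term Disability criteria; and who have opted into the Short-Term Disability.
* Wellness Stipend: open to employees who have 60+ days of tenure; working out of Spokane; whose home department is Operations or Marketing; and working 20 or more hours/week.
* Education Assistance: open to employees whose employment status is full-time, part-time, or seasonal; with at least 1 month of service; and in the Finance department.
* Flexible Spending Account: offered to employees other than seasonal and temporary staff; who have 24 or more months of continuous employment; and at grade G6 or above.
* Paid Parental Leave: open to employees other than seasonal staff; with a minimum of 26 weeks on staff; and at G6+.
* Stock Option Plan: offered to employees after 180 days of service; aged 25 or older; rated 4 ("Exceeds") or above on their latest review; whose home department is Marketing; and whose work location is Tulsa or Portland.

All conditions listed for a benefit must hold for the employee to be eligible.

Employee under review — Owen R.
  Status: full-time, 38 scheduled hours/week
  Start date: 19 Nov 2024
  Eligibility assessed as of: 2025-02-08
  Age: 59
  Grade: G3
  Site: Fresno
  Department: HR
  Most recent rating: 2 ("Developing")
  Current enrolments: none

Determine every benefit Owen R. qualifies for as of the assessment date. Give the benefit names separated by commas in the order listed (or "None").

Service from 19 Nov 2024 to 2025-02-08: 81 days.
Short-Term Disability — status full-time ✗ (requires temporary) → not eligible.
Equity Grant Program — service 81 days < 90 days ✗ → not eligible.
Wellness Stipend — service 81 days ≥ 60 days ✓; site Fresno ✗ (not Spokane) → not eligible.
Education Assistance — status full-time ✓; service 81 days ≥ 1 month (≈30 days) ✓; dept HR ✗ → not eligible.
Flexible Spending Account — status full-time ✓ (not excluded); service 81 days < 24 months (≈720 days) ✗ → not eligible.
Paid Parental Leave — status full-time ✓ (not excluded); service 81 days < 26 weeks (≈182 days) ✗ → not eligible.
Stock Option Plan — service 81 days < 180 days ✗ → not eligible.

None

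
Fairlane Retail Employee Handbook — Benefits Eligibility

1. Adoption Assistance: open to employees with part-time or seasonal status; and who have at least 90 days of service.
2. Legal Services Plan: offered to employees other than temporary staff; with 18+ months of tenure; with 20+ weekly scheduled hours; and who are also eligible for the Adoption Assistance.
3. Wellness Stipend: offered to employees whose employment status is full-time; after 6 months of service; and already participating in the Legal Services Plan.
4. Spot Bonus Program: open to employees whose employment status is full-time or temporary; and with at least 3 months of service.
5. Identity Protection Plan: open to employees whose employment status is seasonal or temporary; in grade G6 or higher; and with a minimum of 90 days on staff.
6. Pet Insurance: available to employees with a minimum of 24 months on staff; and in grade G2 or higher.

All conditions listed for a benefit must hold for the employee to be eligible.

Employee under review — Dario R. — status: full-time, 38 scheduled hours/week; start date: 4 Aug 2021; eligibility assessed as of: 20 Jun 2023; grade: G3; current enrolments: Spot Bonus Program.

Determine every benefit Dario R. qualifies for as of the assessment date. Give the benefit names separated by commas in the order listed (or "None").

Service from 4 Aug 2021 to 20 Jun 2023: 685 days.
Adoption Assistance — status full-time ✗ (requires part-time or seasonal) → not eligible.
Legal Services Plan — status full-time ✓ (not excluded); service 685 days ≥ 18 months (≈540 days) ✓; 38 hrs/wk ≥ 20 ✓; not eligible for Adoption Assistance ✗ → not eligible.
Wellness Stipend — status full-time ✓; service 685 days ≥ 6 months (≈180 days) ✓; not enrolled in Legal Services Plan ✗ → not eligible.
Spot Bonus Program — status full-time ✓; service 685 days ≥ 3 months (≈90 days) ✓ → eligible.
Identity Protection Plan — status full-time ✗ (requires seasonal or temporary) → not eligible.
Pet Insurance — service 685 days < 24 months (≈720 days) ✗ → not eligible.

Spot Bonus Program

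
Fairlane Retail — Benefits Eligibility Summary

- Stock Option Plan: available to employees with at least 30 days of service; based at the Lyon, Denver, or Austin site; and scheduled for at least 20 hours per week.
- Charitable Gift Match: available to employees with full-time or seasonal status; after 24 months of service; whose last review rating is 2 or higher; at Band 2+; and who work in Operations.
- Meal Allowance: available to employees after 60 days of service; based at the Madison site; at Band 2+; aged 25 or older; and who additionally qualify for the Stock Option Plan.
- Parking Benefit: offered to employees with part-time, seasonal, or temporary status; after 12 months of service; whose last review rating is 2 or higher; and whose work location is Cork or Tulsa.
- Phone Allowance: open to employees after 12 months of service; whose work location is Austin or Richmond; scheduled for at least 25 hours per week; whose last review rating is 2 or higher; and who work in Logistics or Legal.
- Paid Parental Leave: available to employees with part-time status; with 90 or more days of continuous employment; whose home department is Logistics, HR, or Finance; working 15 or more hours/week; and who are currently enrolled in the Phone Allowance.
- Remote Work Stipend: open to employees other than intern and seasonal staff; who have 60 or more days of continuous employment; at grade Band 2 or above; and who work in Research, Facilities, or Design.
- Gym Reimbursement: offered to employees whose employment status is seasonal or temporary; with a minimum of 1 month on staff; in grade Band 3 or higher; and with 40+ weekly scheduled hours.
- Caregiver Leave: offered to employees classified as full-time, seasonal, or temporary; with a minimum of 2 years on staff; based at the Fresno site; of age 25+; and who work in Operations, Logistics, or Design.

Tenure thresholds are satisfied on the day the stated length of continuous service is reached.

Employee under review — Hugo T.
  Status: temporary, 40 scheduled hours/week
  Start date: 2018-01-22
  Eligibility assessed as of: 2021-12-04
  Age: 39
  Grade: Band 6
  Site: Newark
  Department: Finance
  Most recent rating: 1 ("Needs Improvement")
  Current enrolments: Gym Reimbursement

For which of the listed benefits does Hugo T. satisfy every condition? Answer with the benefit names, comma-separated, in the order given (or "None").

Gym Reimbursement

Service from 2018-01-22 to 2021-12-04: 1412 days.
Stock Option Plan — service 1412 days ≥ 30 days ✓; site Newark ✗ (not Lyon, Denver, or Austin) → not eligible.
Charitable Gift Match — status temporary ✗ (requires full-time or seasonal) → not eligible.
Meal Allowance — service 1412 days ≥ 60 days ✓; site Newark ✗ (not Madison) → not eligible.
Parking Benefit — status temporary ✓; service 1412 days ≥ 12 months (≈360 days) ✓; rating 1 < 2 ✗ → not eligible.
Phone Allowance — service 1412 days ≥ 12 months (≈360 days) ✓; site Newark ✗ (not Austin or Richmond) → not eligible.
Paid Parental Leave — status temporary ✗ (requires part-time) → not eligible.
Remote Work Stipend — status temporary ✓ (not excluded); service 1412 days ≥ 60 days ✓; grade Band 6 ≥ Band 2 ✓; dept Finance ✗ → not eligible.
Gym Reimbursement — status temporary ✓; service 1412 days ≥ 1 month (≈30 days) ✓; grade Band 6 ≥ Band 3 ✓; 40 hrs/wk ≥ 40 ✓ → eligible.
Caregiver Leave — status temporary ✓; service 1412 days ≥ 2 years (≈730 days) ✓; site Newark ✗ (not Fresno) → not eligible.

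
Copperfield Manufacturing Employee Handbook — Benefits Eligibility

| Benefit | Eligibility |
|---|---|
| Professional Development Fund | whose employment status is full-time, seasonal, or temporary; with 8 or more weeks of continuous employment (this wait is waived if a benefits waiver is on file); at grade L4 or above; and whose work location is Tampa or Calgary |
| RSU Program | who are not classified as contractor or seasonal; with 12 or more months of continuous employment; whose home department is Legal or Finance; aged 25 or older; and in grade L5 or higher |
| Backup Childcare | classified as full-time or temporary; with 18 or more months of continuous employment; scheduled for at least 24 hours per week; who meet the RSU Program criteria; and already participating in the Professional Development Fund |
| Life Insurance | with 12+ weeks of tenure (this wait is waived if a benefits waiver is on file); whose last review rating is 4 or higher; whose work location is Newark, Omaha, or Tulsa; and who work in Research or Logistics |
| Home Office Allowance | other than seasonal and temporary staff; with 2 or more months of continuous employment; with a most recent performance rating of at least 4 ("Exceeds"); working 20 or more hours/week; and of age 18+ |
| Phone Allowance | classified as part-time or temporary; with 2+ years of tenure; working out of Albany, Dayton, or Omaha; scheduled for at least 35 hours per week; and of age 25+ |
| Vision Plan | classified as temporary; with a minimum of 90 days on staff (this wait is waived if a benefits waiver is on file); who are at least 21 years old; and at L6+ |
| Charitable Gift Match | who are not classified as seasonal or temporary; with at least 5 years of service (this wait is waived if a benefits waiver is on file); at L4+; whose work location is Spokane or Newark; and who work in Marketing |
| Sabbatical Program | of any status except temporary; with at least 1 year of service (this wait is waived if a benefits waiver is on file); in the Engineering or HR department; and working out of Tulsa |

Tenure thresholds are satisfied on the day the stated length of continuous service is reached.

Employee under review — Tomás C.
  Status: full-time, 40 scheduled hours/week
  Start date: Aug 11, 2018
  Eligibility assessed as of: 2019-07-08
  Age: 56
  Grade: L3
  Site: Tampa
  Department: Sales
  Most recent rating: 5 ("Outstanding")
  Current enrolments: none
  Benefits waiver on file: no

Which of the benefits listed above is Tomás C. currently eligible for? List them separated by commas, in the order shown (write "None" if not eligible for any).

Service from Aug 11, 2018 to 2019-07-08: 331 days.
Professional Development Fund — status full-time ✓; no waiver, service 331 days ≥ 8 weeks (≈56 days) ✓; grade L3 < L4 ✗ → not eligible.
RSU Program — status full-time ✓ (not excluded); service 331 days < 12 months (≈360 days) ✗ → not eligible.
Backup Childcare — status full-time ✓; service 331 days < 18 months (≈540 days) ✗ → not eligible.
Life Insurance — no waiver, service 331 days ≥ 12 weeks (≈84 days) ✓; rating 5 ≥ 4 ✓; site Tampa ✗ (not Newark, Omaha, or Tulsa) → not eligible.
Home Office Allowance — status full-time ✓ (not excluded); service 331 days ≥ 2 months (≈60 days) ✓; rating 5 ≥ 4 ✓; 40 hrs/wk ≥ 20 ✓; age 56 ≥ 18 ✓ → eligible.
Phone Allowance — status full-time ✗ (requires part-time or temporary) → not eligible.
Vision Plan — status full-time ✗ (requires temporary) → not eligible.
Charitable Gift Match — status full-time ✓ (not excluded); no waiver, service 331 days < 5 years (≈1825 days) ✗ → not eligible.
Sabbatical Program — status full-time ✓ (not excluded); no waiver, service 331 days < 1 year (≈365 days) ✗ → not eligible.

Home Office Allowance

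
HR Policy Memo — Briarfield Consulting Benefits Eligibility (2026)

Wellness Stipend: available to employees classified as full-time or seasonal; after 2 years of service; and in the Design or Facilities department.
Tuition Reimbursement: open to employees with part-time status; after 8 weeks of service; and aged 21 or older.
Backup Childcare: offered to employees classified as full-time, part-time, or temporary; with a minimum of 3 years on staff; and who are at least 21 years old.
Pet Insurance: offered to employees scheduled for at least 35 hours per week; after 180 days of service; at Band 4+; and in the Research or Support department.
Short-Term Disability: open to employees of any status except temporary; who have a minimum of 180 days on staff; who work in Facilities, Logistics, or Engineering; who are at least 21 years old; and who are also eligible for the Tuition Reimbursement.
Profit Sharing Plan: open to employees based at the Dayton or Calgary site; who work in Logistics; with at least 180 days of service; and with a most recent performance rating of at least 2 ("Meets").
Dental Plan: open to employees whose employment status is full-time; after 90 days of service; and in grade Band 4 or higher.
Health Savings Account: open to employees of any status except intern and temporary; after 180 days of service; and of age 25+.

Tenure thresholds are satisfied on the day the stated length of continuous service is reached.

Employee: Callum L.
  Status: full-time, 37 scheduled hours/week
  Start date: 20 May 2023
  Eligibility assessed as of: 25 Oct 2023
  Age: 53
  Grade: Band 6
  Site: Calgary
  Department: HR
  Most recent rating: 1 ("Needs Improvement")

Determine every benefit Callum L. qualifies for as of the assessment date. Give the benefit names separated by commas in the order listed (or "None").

Service from 20 May 2023 to 25 Oct 2023: 158 days.
Wellness Stipend — status full-time ✓; service 158 days < 2 years (≈730 days) ✗ → not eligible.
Tuition Reimbursement — status full-time ✗ (requires part-time) → not eligible.
Backup Childcare — status full-time ✓; service 158 days < 3 years (≈1095 days) ✗ → not eligible.
Pet Insurance — 37 hrs/wk ≥ 35 ✓; service 158 days < 180 days ✗ → not eligible.
Short-Term Disability — status full-time ✓ (not excluded); service 158 days < 180 days ✗ → not eligible.
Profit Sharing Plan — site Calgary ✓; dept HR ✗ → not eligible.
Dental Plan — status full-time ✓; service 158 days ≥ 90 days ✓; grade Band 6 ≥ Band 4 ✓ → eligible.
Health Savings Account — status full-time ✓ (not excluded); service 158 days < 180 days ✗ → not eligible.

Dental Plan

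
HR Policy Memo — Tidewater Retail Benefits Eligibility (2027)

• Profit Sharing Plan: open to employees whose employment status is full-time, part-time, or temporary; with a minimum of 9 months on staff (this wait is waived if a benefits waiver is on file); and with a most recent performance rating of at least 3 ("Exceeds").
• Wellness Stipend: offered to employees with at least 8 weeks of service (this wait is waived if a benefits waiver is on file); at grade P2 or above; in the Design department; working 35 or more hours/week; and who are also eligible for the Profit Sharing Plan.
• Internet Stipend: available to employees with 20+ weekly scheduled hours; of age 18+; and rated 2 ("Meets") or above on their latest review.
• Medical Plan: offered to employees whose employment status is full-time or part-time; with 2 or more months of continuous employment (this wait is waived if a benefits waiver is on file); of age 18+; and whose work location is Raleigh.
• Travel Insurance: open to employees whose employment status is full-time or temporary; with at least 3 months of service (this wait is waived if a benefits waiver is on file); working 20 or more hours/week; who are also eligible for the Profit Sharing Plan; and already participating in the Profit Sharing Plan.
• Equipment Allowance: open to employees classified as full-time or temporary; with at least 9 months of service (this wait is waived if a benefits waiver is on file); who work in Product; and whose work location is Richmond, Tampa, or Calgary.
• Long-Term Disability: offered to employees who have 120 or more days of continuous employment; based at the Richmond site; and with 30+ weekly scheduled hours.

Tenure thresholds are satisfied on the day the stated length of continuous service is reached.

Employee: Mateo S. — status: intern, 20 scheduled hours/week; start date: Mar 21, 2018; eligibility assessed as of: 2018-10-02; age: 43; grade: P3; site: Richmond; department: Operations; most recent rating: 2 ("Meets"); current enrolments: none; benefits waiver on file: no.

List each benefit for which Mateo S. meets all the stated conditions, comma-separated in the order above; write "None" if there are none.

Service from Mar 21, 2018 to 2018-10-02: 195 days.
Profit Sharing Plan — status intern ✗ (requires full-time, part-time, or temporary) → not eligible.
Wellness Stipend — no waiver, service 195 days ≥ 8 weeks (≈56 days) ✓; grade P3 ≥ P2 ✓; dept Operations ✗ → not eligible.
Internet Stipend — 20 hrs/wk ≥ 20 ✓; age 43 ≥ 18 ✓; rating 2 ≥ 2 ✓ → eligible.
Medical Plan — status intern ✗ (requires full-time or part-time) → not eligible.
Travel Insurance — status intern ✗ (requires full-time or temporary) → not eligible.
Equipment Allowance — status intern ✗ (requires full-time or temporary) → not eligible.
Long-Term Disability — service 195 days ≥ 120 days ✓; site Richmond ✓; 20 hrs/wk < 30 ✗ → not eligible.

Internet Stipend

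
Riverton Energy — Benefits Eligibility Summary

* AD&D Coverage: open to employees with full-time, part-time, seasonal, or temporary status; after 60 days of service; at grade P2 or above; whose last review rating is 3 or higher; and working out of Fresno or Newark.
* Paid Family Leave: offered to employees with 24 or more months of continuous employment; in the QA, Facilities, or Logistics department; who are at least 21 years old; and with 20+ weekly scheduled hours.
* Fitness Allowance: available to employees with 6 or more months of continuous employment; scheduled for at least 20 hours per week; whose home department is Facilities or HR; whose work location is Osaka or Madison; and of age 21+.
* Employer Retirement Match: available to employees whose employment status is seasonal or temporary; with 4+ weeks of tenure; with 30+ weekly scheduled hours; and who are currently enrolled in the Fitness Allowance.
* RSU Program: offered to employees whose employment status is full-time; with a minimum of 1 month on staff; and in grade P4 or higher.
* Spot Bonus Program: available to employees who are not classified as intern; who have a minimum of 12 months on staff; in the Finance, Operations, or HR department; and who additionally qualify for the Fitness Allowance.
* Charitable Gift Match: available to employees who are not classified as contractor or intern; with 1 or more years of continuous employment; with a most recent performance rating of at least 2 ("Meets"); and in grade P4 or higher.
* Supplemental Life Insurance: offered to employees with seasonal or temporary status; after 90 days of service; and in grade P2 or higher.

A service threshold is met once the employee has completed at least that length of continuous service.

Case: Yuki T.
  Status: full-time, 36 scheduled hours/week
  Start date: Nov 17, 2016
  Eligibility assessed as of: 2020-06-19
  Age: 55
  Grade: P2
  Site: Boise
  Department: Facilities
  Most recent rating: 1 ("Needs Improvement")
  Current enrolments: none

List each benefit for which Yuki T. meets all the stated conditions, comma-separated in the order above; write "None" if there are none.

Service from Nov 17, 2016 to 2020-06-19: 1310 days.
AD&D Coverage — status full-time ✓; service 1310 days ≥ 60 days ✓; grade P2 ≥ P2 ✓; rating 1 < 3 ✗ → not eligible.
Paid Family Leave — service 1310 days ≥ 24 months (≈720 days) ✓; dept Facilities ✓; age 55 ≥ 21 ✓; 36 hrs/wk ≥ 20 ✓ → eligible.
Fitness Allowance — service 1310 days ≥ 6 months (≈180 days) ✓; 36 hrs/wk ≥ 20 ✓; dept Facilities ✓; site Boise ✗ (not Osaka or Madison) → not eligible.
Employer Retirement Match — status full-time ✗ (requires seasonal or temporary) → not eligible.
RSU Program — status full-time ✓; service 1310 days ≥ 1 month (≈30 days) ✓; grade P2 < P4 ✗ → not eligible.
Spot Bonus Program — status full-time ✓ (not excluded); service 1310 days ≥ 12 months (≈360 days) ✓; dept Facilities ✗ → not eligible.
Charitable Gift Match — status full-time ✓ (not excluded); service 1310 days ≥ 1 year (≈365 days) ✓; rating 1 < 2 ✗ → not eligible.
Supplemental Life Insurance — status full-time ✗ (requires seasonal or temporary) → not eligible.

Paid Family Leave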